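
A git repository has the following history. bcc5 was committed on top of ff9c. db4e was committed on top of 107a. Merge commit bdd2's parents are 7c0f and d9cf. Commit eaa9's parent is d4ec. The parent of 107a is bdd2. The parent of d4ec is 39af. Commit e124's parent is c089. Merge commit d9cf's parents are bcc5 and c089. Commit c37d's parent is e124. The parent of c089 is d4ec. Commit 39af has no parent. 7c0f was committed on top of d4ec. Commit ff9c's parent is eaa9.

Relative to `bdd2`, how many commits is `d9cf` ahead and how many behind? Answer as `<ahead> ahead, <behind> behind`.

0 ahead, 2 behind

Reachable from d9cf: {39af, bcc5, c089, d4ec, d9cf, eaa9, ff9c}.
Reachable from bdd2: {39af, 7c0f, bcc5, bdd2, c089, d4ec, d9cf, eaa9, ff9c}.
Only in d9cf's history (ahead): {} — 0.
Only in bdd2's history (behind): {7c0f, bdd2} — 2.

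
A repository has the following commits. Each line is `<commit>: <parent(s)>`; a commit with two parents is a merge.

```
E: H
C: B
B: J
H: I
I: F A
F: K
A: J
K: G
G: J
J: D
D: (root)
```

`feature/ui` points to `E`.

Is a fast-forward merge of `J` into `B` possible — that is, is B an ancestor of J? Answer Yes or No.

A fast-forward from B to J is possible iff B is an ancestor of J.
Ancestors of J: {D, J}.
B is not among them, so fast-forward is not possible.

No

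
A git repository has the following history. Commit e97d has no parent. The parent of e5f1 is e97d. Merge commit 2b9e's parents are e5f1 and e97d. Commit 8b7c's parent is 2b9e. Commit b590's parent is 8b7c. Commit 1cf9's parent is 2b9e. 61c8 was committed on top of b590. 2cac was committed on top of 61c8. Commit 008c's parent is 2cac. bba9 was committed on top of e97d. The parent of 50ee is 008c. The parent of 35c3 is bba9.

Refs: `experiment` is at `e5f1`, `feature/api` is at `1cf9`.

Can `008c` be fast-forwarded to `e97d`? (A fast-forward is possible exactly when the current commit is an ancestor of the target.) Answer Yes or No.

A fast-forward from 008c to e97d is possible iff 008c is an ancestor of e97d.
Ancestors of e97d: {e97d}.
008c is not among them, so fast-forward is not possible.

No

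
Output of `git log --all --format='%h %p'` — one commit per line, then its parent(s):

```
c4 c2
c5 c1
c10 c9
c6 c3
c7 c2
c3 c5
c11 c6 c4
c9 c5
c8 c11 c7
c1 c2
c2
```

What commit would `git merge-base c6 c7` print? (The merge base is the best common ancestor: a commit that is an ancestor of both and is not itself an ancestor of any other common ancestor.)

c2

Ancestors of c6: {c1, c2, c3, c5, c6}.
Ancestors of c7: {c2, c7}.
Common ancestors: {c2}.
The only common ancestor is c2, so it is the merge base.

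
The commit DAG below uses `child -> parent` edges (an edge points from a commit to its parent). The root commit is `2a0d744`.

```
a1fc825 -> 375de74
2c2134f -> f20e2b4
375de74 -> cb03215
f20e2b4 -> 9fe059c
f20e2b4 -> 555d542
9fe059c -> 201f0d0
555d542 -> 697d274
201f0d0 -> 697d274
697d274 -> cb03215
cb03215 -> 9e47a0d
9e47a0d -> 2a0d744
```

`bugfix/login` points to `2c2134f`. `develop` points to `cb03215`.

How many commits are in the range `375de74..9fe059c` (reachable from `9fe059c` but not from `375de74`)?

Reachable from 9fe059c: {201f0d0, 2a0d744, 697d274, 9e47a0d, 9fe059c, cb03215}.
Reachable from 375de74: {2a0d744, 375de74, 9e47a0d, cb03215}.
In 9fe059c's history but not 375de74's: {201f0d0, 697d274, 9fe059c} — 3 commits.

3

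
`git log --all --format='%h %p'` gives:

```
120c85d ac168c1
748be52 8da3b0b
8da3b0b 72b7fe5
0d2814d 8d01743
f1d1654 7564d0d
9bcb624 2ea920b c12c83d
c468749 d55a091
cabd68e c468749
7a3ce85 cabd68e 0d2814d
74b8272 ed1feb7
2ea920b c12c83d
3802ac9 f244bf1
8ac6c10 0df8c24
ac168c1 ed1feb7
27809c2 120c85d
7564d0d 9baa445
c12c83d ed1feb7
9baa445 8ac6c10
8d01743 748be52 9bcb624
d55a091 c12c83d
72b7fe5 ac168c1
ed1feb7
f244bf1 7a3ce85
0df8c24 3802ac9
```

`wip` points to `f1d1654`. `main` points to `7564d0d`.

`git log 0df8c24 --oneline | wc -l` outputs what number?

17

Walking parent pointers from 0df8c24: reachable set = {0d2814d, 0df8c24, 2ea920b, 3802ac9, 72b7fe5, 748be52, 7a3ce85, 8d01743, 8da3b0b, 9bcb624, ac168c1, c12c83d, c468749, cabd68e, d55a091, ed1feb7, f244bf1}.
That is 17 commits.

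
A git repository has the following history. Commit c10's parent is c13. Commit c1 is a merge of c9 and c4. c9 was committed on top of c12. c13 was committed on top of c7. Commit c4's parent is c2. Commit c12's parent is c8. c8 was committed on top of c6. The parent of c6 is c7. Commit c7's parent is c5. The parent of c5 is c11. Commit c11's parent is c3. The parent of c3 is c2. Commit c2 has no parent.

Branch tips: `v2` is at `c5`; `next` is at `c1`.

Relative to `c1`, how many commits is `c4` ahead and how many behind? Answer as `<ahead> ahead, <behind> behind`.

Reachable from c4: {c2, c4}.
Reachable from c1: {c1, c11, c12, c2, c3, c4, c5, c6, c7, c8, c9}.
Only in c4's history (ahead): {} — 0.
Only in c1's history (behind): {c1, c11, c12, c3, c5, c6, c7, c8, c9} — 9.

0 ahead, 9 behind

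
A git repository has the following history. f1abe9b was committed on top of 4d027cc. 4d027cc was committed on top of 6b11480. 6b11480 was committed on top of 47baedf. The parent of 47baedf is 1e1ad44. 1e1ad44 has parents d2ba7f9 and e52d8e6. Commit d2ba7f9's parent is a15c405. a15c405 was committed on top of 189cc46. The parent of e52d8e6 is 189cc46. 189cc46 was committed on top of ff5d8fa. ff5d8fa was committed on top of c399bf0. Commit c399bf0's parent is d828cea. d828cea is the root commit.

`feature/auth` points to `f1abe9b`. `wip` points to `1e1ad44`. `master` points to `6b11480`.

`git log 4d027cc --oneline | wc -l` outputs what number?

Walking parent pointers from 4d027cc: reachable set = {189cc46, 1e1ad44, 47baedf, 4d027cc, 6b11480, a15c405, c399bf0, d2ba7f9, d828cea, e52d8e6, ff5d8fa}.
That is 11 commits.

11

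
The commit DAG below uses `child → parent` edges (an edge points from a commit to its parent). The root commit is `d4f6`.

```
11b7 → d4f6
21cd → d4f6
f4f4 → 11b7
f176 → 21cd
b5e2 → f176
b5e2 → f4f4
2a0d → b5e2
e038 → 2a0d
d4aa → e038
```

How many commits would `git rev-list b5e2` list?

6

Walking parent pointers from b5e2: reachable set = {11b7, 21cd, b5e2, d4f6, f176, f4f4}.
That is 6 commits.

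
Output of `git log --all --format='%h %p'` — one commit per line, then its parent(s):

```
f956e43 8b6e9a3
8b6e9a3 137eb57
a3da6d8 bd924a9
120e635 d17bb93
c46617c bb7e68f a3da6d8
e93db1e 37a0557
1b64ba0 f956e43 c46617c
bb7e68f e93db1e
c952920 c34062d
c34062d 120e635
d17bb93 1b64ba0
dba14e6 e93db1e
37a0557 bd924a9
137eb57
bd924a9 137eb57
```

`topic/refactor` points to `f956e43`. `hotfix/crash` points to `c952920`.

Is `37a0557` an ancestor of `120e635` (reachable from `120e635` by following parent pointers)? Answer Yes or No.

Ancestors of 120e635 (commits reachable by following parents): {120e635, 137eb57, 1b64ba0, 37a0557, 8b6e9a3, a3da6d8, bb7e68f, bd924a9, c46617c, d17bb93, e93db1e, f956e43}.
37a0557 is in that set, so it is an ancestor of 120e635.

Yes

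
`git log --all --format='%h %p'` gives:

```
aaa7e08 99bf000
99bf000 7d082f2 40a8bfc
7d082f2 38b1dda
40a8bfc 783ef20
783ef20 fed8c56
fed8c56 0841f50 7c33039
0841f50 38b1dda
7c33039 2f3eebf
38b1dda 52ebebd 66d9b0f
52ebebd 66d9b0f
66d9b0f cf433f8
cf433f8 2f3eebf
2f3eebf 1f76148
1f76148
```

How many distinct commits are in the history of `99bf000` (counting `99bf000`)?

13

Walking parent pointers from 99bf000: reachable set = {0841f50, 1f76148, 2f3eebf, 38b1dda, 40a8bfc, 52ebebd, 66d9b0f, 783ef20, 7c33039, 7d082f2, 99bf000, cf433f8, fed8c56}.
That is 13 commits.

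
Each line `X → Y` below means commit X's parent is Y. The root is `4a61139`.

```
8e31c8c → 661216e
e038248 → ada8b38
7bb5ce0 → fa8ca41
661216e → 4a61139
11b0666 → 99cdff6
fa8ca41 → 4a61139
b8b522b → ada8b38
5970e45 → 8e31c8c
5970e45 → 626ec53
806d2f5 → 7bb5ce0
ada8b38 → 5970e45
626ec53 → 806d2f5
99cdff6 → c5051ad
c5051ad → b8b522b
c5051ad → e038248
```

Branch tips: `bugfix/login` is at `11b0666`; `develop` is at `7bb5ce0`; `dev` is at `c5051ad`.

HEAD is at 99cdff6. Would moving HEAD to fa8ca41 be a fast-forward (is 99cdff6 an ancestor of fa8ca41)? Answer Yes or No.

A fast-forward from 99cdff6 to fa8ca41 is possible iff 99cdff6 is an ancestor of fa8ca41.
Ancestors of fa8ca41: {4a61139, fa8ca41}.
99cdff6 is not among them, so fast-forward is not possible.

No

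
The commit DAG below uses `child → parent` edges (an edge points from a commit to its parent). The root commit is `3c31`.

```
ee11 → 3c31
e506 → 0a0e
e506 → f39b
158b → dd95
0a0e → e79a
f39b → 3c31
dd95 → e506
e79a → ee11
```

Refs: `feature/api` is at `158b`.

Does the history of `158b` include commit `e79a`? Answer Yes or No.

Yes

Ancestors of 158b (commits reachable by following parents): {0a0e, 158b, 3c31, dd95, e506, e79a, ee11, f39b}.
e79a is in that set, so it is an ancestor of 158b.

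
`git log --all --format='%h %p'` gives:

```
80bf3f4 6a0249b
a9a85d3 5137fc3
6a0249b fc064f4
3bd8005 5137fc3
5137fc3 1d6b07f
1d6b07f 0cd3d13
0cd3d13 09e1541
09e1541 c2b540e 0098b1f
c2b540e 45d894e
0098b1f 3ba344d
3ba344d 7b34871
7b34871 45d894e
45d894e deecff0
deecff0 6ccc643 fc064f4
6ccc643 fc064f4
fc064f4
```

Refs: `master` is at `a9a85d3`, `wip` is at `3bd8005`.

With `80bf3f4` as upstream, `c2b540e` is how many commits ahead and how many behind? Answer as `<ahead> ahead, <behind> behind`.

Reachable from c2b540e: {45d894e, 6ccc643, c2b540e, deecff0, fc064f4}.
Reachable from 80bf3f4: {6a0249b, 80bf3f4, fc064f4}.
Only in c2b540e's history (ahead): {45d894e, 6ccc643, c2b540e, deecff0} — 4.
Only in 80bf3f4's history (behind): {6a0249b, 80bf3f4} — 2.

4 ahead, 2 behind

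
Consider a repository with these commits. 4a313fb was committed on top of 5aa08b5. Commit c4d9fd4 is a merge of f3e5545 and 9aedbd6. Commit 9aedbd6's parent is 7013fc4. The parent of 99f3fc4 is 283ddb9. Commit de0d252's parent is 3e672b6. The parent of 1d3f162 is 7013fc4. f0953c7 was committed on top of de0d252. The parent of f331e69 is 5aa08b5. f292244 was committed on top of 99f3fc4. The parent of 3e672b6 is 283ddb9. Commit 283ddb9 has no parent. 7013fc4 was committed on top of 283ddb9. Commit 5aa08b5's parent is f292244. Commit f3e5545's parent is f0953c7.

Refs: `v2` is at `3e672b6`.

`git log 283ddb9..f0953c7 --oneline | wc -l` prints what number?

Reachable from f0953c7: {283ddb9, 3e672b6, de0d252, f0953c7}.
Reachable from 283ddb9: {283ddb9}.
In f0953c7's history but not 283ddb9's: {3e672b6, de0d252, f0953c7} — 3 commits.

3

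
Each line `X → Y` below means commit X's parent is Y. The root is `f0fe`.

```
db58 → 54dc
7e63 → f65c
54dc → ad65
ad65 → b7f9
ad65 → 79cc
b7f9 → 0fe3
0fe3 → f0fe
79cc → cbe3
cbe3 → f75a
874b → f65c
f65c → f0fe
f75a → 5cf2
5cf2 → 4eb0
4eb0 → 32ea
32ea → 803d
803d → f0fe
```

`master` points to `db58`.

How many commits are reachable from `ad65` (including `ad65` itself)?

Walking parent pointers from ad65: reachable set = {0fe3, 32ea, 4eb0, 5cf2, 79cc, 803d, ad65, b7f9, cbe3, f0fe, f75a}.
That is 11 commits.

11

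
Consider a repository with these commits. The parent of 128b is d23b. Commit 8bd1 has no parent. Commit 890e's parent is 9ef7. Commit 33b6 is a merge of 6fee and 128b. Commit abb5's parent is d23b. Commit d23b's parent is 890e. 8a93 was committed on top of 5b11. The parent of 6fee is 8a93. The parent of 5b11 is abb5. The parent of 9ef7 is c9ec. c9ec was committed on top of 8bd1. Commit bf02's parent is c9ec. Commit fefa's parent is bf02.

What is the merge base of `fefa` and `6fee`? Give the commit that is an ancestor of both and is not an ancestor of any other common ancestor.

Ancestors of fefa: {8bd1, bf02, c9ec, fefa}.
Ancestors of 6fee: {5b11, 6fee, 890e, 8a93, 8bd1, 9ef7, abb5, c9ec, d23b}.
Common ancestors: {8bd1, c9ec}.
Among these, c9ec is not an ancestor of any other common ancestor — it is the merge base.

c9ec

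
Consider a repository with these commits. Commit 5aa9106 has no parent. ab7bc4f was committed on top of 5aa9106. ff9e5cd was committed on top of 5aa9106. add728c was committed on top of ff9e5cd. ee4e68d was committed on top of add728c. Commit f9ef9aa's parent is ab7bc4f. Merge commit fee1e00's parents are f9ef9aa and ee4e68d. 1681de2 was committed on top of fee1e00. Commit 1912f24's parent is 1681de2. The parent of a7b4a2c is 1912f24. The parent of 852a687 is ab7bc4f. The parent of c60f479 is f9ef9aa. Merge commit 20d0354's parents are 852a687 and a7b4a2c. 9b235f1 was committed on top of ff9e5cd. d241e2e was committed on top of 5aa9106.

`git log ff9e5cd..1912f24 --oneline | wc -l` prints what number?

Reachable from 1912f24: {1681de2, 1912f24, 5aa9106, ab7bc4f, add728c, ee4e68d, f9ef9aa, fee1e00, ff9e5cd}.
Reachable from ff9e5cd: {5aa9106, ff9e5cd}.
In 1912f24's history but not ff9e5cd's: {1681de2, 1912f24, ab7bc4f, add728c, ee4e68d, f9ef9aa, fee1e00} — 7 commits.

7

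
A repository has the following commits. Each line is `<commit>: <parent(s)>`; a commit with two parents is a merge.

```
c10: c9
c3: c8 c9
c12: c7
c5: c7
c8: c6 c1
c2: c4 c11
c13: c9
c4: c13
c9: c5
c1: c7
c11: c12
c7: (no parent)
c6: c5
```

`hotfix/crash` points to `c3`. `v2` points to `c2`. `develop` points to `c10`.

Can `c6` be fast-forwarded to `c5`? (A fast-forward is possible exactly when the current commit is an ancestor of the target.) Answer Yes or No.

A fast-forward from c6 to c5 is possible iff c6 is an ancestor of c5.
Ancestors of c5: {c5, c7}.
c6 is not among them, so fast-forward is not possible.

No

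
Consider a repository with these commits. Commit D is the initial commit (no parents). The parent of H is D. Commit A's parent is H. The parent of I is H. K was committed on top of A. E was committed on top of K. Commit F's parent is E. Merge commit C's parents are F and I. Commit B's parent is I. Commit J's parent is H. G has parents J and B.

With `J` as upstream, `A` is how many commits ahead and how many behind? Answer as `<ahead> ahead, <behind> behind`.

1 ahead, 1 behind

Reachable from A: {A, D, H}.
Reachable from J: {D, H, J}.
Only in A's history (ahead): {A} — 1.
Only in J's history (behind): {J} — 1.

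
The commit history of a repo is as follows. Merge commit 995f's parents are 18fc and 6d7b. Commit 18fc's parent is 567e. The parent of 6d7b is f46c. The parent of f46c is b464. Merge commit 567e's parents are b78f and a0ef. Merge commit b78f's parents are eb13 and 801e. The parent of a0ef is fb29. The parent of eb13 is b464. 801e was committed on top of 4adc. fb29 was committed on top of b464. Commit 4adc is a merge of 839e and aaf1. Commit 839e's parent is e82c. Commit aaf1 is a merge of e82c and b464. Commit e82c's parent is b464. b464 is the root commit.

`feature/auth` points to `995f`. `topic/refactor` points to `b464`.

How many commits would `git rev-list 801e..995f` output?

9

Reachable from 995f: {18fc, 4adc, 567e, 6d7b, 801e, 839e, 995f, a0ef, aaf1, b464, b78f, e82c, eb13, f46c, fb29}.
Reachable from 801e: {4adc, 801e, 839e, aaf1, b464, e82c}.
In 995f's history but not 801e's: {18fc, 567e, 6d7b, 995f, a0ef, b78f, eb13, f46c, fb29} — 9 commits.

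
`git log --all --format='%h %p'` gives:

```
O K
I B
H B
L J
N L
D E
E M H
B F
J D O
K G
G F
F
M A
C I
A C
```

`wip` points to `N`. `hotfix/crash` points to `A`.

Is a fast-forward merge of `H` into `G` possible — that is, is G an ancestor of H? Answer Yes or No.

No

A fast-forward from G to H is possible iff G is an ancestor of H.
Ancestors of H: {B, F, H}.
G is not among them, so fast-forward is not possible.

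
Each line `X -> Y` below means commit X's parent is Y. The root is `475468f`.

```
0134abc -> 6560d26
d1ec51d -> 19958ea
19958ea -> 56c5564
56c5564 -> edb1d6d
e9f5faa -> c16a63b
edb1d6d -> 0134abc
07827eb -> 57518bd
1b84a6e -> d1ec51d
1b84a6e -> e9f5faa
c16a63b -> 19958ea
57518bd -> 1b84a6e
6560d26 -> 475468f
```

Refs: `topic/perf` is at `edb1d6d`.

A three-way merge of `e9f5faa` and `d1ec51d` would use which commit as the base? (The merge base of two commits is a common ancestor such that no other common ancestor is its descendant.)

19958ea

Ancestors of e9f5faa: {0134abc, 19958ea, 475468f, 56c5564, 6560d26, c16a63b, e9f5faa, edb1d6d}.
Ancestors of d1ec51d: {0134abc, 19958ea, 475468f, 56c5564, 6560d26, d1ec51d, edb1d6d}.
Common ancestors: {0134abc, 19958ea, 475468f, 56c5564, 6560d26, edb1d6d}.
Among these, 19958ea is not an ancestor of any other common ancestor — it is the merge base.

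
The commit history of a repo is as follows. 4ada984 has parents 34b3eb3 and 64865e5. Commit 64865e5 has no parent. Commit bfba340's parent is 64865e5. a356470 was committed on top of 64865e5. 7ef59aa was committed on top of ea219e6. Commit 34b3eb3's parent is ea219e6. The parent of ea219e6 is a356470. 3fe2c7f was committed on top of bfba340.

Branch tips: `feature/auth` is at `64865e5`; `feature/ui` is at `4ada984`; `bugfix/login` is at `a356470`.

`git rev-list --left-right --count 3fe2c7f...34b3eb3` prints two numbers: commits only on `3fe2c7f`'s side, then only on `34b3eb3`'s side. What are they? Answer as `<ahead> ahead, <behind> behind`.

2 ahead, 3 behind

Reachable from 3fe2c7f: {3fe2c7f, 64865e5, bfba340}.
Reachable from 34b3eb3: {34b3eb3, 64865e5, a356470, ea219e6}.
Only in 3fe2c7f's history (ahead): {3fe2c7f, bfba340} — 2.
Only in 34b3eb3's history (behind): {34b3eb3, a356470, ea219e6} — 3.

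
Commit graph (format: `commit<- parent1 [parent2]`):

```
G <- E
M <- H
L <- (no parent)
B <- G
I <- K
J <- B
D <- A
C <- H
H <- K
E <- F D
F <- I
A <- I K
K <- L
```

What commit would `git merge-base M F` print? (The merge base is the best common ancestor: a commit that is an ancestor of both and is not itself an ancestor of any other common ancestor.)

Ancestors of M: {H, K, L, M}.
Ancestors of F: {F, I, K, L}.
Common ancestors: {K, L}.
Among these, K is not an ancestor of any other common ancestor — it is the merge base.

K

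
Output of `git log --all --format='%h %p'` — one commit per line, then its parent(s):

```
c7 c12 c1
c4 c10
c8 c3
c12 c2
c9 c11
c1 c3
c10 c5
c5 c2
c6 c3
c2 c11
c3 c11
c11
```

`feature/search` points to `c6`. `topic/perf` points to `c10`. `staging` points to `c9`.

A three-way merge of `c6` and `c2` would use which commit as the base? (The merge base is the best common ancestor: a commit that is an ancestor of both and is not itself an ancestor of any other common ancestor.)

c11

Ancestors of c6: {c11, c3, c6}.
Ancestors of c2: {c11, c2}.
Common ancestors: {c11}.
The only common ancestor is c11, so it is the merge base.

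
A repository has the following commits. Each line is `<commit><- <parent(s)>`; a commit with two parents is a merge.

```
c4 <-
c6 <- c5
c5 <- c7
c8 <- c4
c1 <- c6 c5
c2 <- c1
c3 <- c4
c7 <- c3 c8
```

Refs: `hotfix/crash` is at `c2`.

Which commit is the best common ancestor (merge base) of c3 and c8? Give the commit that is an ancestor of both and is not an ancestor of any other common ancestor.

Ancestors of c3: {c3, c4}.
Ancestors of c8: {c4, c8}.
Common ancestors: {c4}.
The only common ancestor is c4, so it is the merge base.

c4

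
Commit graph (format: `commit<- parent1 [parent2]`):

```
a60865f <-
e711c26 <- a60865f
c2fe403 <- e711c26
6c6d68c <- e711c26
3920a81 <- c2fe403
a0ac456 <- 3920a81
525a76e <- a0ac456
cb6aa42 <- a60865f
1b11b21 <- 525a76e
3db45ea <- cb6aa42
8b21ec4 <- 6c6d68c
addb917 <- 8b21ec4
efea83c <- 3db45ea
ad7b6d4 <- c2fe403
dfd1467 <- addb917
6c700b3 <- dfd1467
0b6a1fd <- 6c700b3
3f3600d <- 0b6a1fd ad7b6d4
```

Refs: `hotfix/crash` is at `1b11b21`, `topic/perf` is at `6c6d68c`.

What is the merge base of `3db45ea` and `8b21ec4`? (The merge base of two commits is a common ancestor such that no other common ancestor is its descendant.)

Ancestors of 3db45ea: {3db45ea, a60865f, cb6aa42}.
Ancestors of 8b21ec4: {6c6d68c, 8b21ec4, a60865f, e711c26}.
Common ancestors: {a60865f}.
The only common ancestor is a60865f, so it is the merge base.

a60865f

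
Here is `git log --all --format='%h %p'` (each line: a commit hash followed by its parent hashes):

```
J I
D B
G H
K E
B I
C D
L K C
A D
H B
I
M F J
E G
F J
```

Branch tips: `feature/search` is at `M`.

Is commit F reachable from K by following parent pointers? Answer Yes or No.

No

Ancestors of K: {B, E, G, H, I, K}.
F is not in that set, so it is not an ancestor of K.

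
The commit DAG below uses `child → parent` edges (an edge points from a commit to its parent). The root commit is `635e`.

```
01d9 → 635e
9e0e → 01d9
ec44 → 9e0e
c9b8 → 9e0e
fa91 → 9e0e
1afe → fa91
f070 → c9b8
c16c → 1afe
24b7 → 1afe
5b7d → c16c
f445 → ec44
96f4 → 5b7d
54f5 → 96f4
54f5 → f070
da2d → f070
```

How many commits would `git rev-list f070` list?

5

Walking parent pointers from f070: reachable set = {01d9, 635e, 9e0e, c9b8, f070}.
That is 5 commits.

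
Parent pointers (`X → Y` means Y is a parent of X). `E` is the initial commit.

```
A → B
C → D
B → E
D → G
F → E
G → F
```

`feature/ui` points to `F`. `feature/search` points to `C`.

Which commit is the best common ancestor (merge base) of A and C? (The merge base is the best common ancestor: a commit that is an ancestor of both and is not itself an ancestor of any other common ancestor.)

Ancestors of A: {A, B, E}.
Ancestors of C: {C, D, E, F, G}.
Common ancestors: {E}.
The only common ancestor is E, so it is the merge base.

E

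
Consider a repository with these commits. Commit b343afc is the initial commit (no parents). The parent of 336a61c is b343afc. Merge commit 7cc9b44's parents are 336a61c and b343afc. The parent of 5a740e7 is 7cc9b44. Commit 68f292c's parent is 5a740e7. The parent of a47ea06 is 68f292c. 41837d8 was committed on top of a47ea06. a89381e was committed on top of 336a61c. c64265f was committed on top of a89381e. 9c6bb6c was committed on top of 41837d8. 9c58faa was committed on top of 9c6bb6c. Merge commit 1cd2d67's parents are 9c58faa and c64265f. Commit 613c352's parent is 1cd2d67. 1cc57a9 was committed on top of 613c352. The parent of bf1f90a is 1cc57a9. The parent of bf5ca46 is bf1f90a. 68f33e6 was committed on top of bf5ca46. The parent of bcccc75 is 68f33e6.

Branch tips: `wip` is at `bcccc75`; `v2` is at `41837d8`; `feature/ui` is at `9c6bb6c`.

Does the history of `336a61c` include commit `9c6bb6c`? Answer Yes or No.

No

Ancestors of 336a61c: {336a61c, b343afc}.
9c6bb6c is not in that set, so it is not an ancestor of 336a61c.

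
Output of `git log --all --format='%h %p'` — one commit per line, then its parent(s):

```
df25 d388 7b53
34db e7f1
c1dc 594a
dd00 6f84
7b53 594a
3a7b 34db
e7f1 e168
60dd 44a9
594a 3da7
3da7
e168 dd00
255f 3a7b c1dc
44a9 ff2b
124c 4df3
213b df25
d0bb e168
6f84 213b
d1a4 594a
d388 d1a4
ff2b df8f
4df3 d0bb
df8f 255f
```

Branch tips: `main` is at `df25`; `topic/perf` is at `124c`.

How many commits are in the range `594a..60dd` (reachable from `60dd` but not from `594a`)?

17

Reachable from 60dd: {213b, 255f, 34db, 3a7b, 3da7, 44a9, 594a, 60dd, 6f84, 7b53, c1dc, d1a4, d388, dd00, df25, df8f, e168, e7f1, ff2b}.
Reachable from 594a: {3da7, 594a}.
In 60dd's history but not 594a's: {213b, 255f, 34db, 3a7b, 44a9, 60dd, 6f84, 7b53, c1dc, d1a4, d388, dd00, df25, df8f, e168, e7f1, ff2b} — 17 commits.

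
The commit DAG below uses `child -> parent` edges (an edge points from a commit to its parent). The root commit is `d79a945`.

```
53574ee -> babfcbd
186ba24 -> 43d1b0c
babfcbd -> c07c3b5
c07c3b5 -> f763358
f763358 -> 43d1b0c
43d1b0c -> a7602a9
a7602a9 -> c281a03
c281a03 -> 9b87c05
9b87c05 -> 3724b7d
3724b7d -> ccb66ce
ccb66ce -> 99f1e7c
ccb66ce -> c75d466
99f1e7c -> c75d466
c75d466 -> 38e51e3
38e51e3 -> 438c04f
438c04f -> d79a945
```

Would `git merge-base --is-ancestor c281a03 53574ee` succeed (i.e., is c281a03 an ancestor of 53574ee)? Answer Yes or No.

Yes

Ancestors of 53574ee (commits reachable by following parents): {3724b7d, 38e51e3, 438c04f, 43d1b0c, 53574ee, 99f1e7c, 9b87c05, a7602a9, babfcbd, c07c3b5, c281a03, c75d466, ccb66ce, d79a945, f763358}.
c281a03 is in that set, so it is an ancestor of 53574ee.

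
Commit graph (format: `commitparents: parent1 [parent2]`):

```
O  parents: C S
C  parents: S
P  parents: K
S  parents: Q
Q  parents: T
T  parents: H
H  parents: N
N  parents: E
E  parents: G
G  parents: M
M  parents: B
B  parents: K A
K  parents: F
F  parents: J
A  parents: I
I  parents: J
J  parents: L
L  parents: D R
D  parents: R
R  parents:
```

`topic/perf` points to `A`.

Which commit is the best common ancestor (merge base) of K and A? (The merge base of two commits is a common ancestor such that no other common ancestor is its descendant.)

J

Ancestors of K: {D, F, J, K, L, R}.
Ancestors of A: {A, D, I, J, L, R}.
Common ancestors: {D, J, L, R}.
Among these, J is not an ancestor of any other common ancestor — it is the merge base.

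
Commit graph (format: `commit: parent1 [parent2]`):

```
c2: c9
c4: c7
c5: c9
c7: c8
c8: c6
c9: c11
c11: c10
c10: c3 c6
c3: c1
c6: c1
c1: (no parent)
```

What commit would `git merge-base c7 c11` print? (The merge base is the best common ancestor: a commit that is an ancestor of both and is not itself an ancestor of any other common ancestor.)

c6

Ancestors of c7: {c1, c6, c7, c8}.
Ancestors of c11: {c1, c10, c11, c3, c6}.
Common ancestors: {c1, c6}.
Among these, c6 is not an ancestor of any other common ancestor — it is the merge base.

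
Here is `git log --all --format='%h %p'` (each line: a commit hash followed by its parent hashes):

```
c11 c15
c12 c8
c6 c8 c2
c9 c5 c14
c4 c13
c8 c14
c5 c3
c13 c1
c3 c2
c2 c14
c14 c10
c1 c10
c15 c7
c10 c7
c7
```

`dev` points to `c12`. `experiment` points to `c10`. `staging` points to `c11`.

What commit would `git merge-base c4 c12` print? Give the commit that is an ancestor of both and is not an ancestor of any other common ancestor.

c10

Ancestors of c4: {c1, c10, c13, c4, c7}.
Ancestors of c12: {c10, c12, c14, c7, c8}.
Common ancestors: {c10, c7}.
Among these, c10 is not an ancestor of any other common ancestor — it is the merge base.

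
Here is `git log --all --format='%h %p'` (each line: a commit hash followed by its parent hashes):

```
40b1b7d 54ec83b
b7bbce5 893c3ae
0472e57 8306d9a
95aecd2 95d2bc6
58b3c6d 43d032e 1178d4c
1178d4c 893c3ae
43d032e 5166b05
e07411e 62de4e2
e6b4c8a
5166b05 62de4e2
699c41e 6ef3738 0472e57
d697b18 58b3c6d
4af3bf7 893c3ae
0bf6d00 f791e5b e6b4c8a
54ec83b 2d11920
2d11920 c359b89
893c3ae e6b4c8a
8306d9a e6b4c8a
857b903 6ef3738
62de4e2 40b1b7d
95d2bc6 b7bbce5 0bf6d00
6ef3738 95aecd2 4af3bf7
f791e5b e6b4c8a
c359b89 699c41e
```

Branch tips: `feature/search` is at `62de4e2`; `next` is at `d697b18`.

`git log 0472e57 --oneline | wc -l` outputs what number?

3

Walking parent pointers from 0472e57: reachable set = {0472e57, 8306d9a, e6b4c8a}.
That is 3 commits.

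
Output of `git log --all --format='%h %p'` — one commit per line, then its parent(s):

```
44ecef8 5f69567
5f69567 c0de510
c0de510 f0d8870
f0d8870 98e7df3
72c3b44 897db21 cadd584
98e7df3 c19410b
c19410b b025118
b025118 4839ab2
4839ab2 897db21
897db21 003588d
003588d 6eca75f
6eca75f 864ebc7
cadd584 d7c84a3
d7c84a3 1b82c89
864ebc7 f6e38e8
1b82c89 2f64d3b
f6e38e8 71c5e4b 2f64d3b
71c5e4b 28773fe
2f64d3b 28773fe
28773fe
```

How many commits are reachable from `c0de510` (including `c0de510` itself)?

14

Walking parent pointers from c0de510: reachable set = {003588d, 28773fe, 2f64d3b, 4839ab2, 6eca75f, 71c5e4b, 864ebc7, 897db21, 98e7df3, b025118, c0de510, c19410b, f0d8870, f6e38e8}.
That is 14 commits.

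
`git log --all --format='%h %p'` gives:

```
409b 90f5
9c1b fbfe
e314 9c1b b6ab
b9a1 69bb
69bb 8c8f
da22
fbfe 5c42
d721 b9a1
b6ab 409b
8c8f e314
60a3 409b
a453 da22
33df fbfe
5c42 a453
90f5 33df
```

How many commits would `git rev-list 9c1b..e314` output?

Reachable from e314: {33df, 409b, 5c42, 90f5, 9c1b, a453, b6ab, da22, e314, fbfe}.
Reachable from 9c1b: {5c42, 9c1b, a453, da22, fbfe}.
In e314's history but not 9c1b's: {33df, 409b, 90f5, b6ab, e314} — 5 commits.

5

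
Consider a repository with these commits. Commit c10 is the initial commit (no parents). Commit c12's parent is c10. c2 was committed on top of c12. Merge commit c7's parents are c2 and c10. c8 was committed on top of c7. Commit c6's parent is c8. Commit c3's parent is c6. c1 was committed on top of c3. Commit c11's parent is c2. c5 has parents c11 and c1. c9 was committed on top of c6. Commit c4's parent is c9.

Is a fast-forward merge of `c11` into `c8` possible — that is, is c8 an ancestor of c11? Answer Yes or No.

No

A fast-forward from c8 to c11 is possible iff c8 is an ancestor of c11.
Ancestors of c11: {c10, c11, c12, c2}.
c8 is not among them, so fast-forward is not possible.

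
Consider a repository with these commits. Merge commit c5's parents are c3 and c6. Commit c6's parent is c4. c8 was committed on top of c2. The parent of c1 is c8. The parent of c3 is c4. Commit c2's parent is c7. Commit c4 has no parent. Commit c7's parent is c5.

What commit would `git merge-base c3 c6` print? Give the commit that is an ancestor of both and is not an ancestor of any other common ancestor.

Ancestors of c3: {c3, c4}.
Ancestors of c6: {c4, c6}.
Common ancestors: {c4}.
The only common ancestor is c4, so it is the merge base.

c4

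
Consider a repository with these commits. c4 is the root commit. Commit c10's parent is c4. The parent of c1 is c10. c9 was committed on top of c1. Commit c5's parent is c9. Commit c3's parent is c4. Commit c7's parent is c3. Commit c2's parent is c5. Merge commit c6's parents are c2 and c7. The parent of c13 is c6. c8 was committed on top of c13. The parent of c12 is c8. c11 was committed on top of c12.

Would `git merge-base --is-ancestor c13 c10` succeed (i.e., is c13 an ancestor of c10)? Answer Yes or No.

Ancestors of c10: {c10, c4}.
c13 is not in that set, so it is not an ancestor of c10.

No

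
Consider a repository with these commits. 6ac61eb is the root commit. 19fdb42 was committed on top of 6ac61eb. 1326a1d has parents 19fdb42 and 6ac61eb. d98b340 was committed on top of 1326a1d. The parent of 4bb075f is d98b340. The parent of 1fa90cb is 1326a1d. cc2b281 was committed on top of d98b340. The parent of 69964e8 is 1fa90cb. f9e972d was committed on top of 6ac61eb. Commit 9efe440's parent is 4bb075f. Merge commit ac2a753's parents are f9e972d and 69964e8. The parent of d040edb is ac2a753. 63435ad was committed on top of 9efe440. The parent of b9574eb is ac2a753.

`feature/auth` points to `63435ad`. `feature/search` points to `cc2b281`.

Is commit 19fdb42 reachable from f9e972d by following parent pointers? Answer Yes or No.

Ancestors of f9e972d: {6ac61eb, f9e972d}.
19fdb42 is not in that set, so it is not an ancestor of f9e972d.

No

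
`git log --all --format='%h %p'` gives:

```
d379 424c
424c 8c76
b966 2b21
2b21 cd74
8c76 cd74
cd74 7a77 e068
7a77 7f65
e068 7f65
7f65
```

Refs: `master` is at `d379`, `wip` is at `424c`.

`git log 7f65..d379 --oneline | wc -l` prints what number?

6

Reachable from d379: {424c, 7a77, 7f65, 8c76, cd74, d379, e068}.
Reachable from 7f65: {7f65}.
In d379's history but not 7f65's: {424c, 7a77, 8c76, cd74, d379, e068} — 6 commits.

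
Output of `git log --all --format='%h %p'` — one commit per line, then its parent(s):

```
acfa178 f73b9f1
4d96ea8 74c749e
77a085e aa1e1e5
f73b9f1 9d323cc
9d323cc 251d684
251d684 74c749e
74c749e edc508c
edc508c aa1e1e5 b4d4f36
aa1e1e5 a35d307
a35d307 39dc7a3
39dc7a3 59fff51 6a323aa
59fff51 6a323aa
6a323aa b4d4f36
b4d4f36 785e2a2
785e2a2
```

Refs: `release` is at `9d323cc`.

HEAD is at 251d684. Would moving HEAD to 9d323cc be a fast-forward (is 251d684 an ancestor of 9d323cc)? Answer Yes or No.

A fast-forward from 251d684 to 9d323cc is possible iff 251d684 is an ancestor of 9d323cc.
Ancestors of 9d323cc: {251d684, 39dc7a3, 59fff51, 6a323aa, 74c749e, 785e2a2, 9d323cc, a35d307, aa1e1e5, b4d4f36, edc508c}.
251d684 is among them, so fast-forward is possible.

Yes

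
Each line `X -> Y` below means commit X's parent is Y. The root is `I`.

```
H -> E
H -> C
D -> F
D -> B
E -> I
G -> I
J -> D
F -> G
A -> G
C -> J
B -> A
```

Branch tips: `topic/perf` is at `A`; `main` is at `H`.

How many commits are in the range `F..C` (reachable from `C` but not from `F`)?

5

Reachable from C: {A, B, C, D, F, G, I, J}.
Reachable from F: {F, G, I}.
In C's history but not F's: {A, B, C, D, J} — 5 commits.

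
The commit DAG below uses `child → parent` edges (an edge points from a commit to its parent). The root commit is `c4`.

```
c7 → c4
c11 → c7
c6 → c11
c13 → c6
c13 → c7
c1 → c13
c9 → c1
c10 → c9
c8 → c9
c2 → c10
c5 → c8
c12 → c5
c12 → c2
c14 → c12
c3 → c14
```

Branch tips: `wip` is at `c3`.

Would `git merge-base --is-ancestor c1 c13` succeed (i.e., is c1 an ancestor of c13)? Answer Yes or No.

Ancestors of c13: {c11, c13, c4, c6, c7}.
c1 is not in that set, so it is not an ancestor of c13.

No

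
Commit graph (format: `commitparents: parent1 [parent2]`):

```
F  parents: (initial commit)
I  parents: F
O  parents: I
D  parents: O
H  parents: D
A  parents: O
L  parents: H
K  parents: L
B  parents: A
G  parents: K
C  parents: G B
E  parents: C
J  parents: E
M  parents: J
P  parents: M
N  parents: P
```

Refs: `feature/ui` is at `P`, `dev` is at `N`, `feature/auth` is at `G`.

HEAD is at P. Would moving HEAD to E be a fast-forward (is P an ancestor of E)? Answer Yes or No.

No

A fast-forward from P to E is possible iff P is an ancestor of E.
Ancestors of E: {A, B, C, D, E, F, G, H, I, K, L, O}.
P is not among them, so fast-forward is not possible.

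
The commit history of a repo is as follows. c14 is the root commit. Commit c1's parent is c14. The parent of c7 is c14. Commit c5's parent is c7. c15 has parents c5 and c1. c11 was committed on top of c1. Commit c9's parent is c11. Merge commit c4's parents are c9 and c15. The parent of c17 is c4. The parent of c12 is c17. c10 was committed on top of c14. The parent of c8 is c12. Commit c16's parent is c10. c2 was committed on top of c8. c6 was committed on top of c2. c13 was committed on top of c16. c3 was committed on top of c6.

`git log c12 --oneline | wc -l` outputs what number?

10

Walking parent pointers from c12: reachable set = {c1, c11, c12, c14, c15, c17, c4, c5, c7, c9}.
That is 10 commits.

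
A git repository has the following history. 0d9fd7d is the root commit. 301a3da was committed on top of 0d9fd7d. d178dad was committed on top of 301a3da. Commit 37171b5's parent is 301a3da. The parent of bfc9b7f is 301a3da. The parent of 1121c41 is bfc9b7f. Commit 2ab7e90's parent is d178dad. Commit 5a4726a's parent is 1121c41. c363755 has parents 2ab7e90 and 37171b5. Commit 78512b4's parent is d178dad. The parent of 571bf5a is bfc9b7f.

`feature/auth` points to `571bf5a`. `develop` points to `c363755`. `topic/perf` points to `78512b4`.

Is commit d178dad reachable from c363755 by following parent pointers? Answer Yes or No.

Ancestors of c363755 (commits reachable by following parents): {0d9fd7d, 2ab7e90, 301a3da, 37171b5, c363755, d178dad}.
d178dad is in that set, so it is an ancestor of c363755.

Yes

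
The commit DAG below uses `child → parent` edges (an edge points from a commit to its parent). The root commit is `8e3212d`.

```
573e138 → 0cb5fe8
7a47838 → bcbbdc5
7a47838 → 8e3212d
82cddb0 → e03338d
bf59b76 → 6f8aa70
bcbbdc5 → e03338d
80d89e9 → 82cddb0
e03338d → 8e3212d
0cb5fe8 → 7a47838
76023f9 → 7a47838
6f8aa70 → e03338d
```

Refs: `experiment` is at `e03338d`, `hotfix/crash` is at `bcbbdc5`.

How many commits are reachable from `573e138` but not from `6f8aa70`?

4

Reachable from 573e138: {0cb5fe8, 573e138, 7a47838, 8e3212d, bcbbdc5, e03338d}.
Reachable from 6f8aa70: {6f8aa70, 8e3212d, e03338d}.
In 573e138's history but not 6f8aa70's: {0cb5fe8, 573e138, 7a47838, bcbbdc5} — 4 commits.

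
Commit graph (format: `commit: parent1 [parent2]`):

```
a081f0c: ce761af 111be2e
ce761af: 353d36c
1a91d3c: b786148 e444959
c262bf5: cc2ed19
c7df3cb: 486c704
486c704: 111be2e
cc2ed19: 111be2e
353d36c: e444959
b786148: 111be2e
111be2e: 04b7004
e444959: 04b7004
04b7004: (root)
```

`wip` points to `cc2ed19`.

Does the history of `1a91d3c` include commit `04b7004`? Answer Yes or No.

Yes

Ancestors of 1a91d3c (commits reachable by following parents): {04b7004, 111be2e, 1a91d3c, b786148, e444959}.
04b7004 is in that set, so it is an ancestor of 1a91d3c.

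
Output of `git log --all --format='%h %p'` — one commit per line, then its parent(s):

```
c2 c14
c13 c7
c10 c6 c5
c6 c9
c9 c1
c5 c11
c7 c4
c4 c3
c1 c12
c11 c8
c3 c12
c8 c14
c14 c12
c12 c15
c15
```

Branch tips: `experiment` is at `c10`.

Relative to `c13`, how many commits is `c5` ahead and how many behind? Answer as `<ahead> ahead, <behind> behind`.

Reachable from c5: {c11, c12, c14, c15, c5, c8}.
Reachable from c13: {c12, c13, c15, c3, c4, c7}.
Only in c5's history (ahead): {c11, c14, c5, c8} — 4.
Only in c13's history (behind): {c13, c3, c4, c7} — 4.

4 ahead, 4 behind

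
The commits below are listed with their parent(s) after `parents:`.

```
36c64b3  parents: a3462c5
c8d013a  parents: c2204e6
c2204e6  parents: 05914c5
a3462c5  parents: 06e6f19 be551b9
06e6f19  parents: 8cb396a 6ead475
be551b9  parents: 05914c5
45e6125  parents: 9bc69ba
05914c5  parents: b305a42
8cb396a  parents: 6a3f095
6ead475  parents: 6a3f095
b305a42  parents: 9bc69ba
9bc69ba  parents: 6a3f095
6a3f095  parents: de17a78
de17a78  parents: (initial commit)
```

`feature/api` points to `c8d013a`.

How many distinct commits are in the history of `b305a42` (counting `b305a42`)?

Walking parent pointers from b305a42: reachable set = {6a3f095, 9bc69ba, b305a42, de17a78}.
That is 4 commits.

4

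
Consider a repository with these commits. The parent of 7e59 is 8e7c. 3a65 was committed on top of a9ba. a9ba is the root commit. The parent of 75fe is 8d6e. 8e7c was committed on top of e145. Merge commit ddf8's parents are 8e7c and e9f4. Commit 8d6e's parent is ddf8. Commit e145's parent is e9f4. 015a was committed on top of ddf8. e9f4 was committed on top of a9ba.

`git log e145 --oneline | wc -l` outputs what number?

Walking parent pointers from e145: reachable set = {a9ba, e145, e9f4}.
That is 3 commits.

3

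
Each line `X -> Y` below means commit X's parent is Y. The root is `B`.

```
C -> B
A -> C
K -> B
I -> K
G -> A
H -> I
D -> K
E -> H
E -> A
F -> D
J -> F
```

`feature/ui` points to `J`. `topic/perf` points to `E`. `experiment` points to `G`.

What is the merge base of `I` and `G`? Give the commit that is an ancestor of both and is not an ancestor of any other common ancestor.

B

Ancestors of I: {B, I, K}.
Ancestors of G: {A, B, C, G}.
Common ancestors: {B}.
The only common ancestor is B, so it is the merge base.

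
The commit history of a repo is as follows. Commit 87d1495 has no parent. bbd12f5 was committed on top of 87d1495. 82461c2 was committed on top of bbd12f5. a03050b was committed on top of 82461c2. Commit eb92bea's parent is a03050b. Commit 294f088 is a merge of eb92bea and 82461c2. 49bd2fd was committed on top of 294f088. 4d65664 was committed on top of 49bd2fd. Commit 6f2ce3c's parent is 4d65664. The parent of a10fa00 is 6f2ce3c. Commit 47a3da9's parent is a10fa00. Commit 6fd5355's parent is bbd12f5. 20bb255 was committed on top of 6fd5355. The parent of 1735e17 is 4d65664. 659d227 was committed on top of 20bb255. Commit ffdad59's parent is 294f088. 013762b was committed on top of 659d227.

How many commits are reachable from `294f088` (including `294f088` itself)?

6

Walking parent pointers from 294f088: reachable set = {294f088, 82461c2, 87d1495, a03050b, bbd12f5, eb92bea}.
That is 6 commits.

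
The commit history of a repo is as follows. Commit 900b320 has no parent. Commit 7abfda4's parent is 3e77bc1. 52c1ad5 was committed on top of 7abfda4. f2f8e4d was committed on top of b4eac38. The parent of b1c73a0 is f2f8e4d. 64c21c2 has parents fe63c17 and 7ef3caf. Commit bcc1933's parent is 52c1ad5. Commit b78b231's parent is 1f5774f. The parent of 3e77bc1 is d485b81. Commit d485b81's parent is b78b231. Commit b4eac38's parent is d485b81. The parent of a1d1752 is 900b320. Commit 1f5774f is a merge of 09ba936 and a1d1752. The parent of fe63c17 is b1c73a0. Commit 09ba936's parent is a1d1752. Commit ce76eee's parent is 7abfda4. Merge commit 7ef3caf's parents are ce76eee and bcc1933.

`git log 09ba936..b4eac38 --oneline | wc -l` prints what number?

Reachable from b4eac38: {09ba936, 1f5774f, 900b320, a1d1752, b4eac38, b78b231, d485b81}.
Reachable from 09ba936: {09ba936, 900b320, a1d1752}.
In b4eac38's history but not 09ba936's: {1f5774f, b4eac38, b78b231, d485b81} — 4 commits.

4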